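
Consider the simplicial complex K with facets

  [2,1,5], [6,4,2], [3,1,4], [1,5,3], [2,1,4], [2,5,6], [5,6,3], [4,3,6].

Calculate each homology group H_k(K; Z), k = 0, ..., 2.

H_0 = Z,  H_1 = 0,  H_2 = Z.

K has 6 vertices, 12 edges, 8 triangles.
rank ∂_0 = 0, rank ∂_1 = 5 ⇒ b_0 = 6 − 0 − 5 = 1; all invariant factors of ∂_1 are 1 so no torsion. So H_0 ≅ Z.
rank ∂_1 = 5, rank ∂_2 = 7 ⇒ b_1 = 12 − 5 − 7 = 0; all invariant factors of ∂_2 are 1 so no torsion. So H_1 ≅ 0.
rank ∂_2 = 7, rank ∂_3 = 0 ⇒ b_2 = 8 − 7 − 0 = 1. So H_2 ≅ Z.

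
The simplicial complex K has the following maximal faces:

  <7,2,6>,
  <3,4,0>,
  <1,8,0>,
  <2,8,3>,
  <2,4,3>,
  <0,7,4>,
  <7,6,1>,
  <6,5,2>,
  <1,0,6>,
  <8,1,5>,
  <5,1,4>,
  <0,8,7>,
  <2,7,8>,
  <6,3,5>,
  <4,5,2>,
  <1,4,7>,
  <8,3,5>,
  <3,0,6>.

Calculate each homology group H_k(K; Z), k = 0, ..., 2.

H_0 ≅ Z,  H_1 ≅ Z ⊕ Z/2,  H_2 = 0.

K has 9 vertices, 27 edges, 18 triangles.
rank ∂_0 = 0, rank ∂_1 = 8 ⇒ b_0 = 9 − 0 − 8 = 1; all invariant factors of ∂_1 are 1 so no torsion. So H_0 = Z.
rank ∂_1 = 8, rank ∂_2 = 18 ⇒ b_1 = 27 − 8 − 18 = 1; ∂_2 has invariant factor(s) [2] giving torsion. So H_1 = Z ⊕ Z/2.
rank ∂_2 = 18, rank ∂_3 = 0 ⇒ b_2 = 18 − 18 − 0 = 0. So H_2 = 0.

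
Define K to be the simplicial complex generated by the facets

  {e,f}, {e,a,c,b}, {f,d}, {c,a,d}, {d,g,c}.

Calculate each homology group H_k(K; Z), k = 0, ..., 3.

H_0 = Z,  H_1 = Z,  H_2 = 0,  H_3 = 0.

K has 7 vertices, 12 edges, 6 triangles, 1 3-simplex.
rank ∂_0 = 0, rank ∂_1 = 6 ⇒ b_0 = 7 − 0 − 6 = 1; all invariant factors of ∂_1 are 1 so no torsion. So H_0 = Z.
rank ∂_1 = 6, rank ∂_2 = 5 ⇒ b_1 = 12 − 6 − 5 = 1; all invariant factors of ∂_2 are 1 so no torsion. So H_1 = Z.
rank ∂_2 = 5, rank ∂_3 = 1 ⇒ b_2 = 6 − 5 − 1 = 0; all invariant factors of ∂_3 are 1 so no torsion. So H_2 = 0.
rank ∂_3 = 1, rank ∂_4 = 0 ⇒ b_3 = 1 − 1 − 0 = 0. So H_3 = 0.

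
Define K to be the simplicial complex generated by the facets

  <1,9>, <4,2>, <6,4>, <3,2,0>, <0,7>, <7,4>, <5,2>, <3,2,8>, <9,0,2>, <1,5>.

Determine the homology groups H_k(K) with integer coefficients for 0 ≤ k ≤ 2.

Order the vertices as 0 < 1 < 2 < 3 < 4 < 5 < 6 < 7 < 8 < 9. Listing each simplex with vertices in this order, K has dimension 2 with simplices:

  0-simplices (10): [0], [1], [2], [3], [4], [5], [6], [7], [8], [9]
  1-simplices (14): [0,2], [0,3], [0,7], [0,9], [1,5], [1,9], [2,3], [2,4], [2,5], [2,8], [2,9], [3,8], [4,6], [4,7]
  2-simplices (3): [0,2,3], [0,2,9], [2,3,8]

Hence C_0 ≅ Z^10, C_1 ≅ Z^14, C_2 ≅ Z^3.

The boundary map ∂_1: C_1 → C_0 sends each edge [p,q] (with p < q) to q − p.
The resulting 10×14 matrix has rank 9, and its Smith normal form has invariant factors (1,1,1,1,1,1,1,1,1).

Boundary ∂_2: C_2 → C_1 maps a triangle to the signed sum of its edges. For instance
  ∂[0,2,3] = [2,3] − [0,3] + [0,2],
  ∂[0,2,9] = [2,9] − [0,9] + [0,2].
As a 14×3 matrix over Z this has rank 3, with invariant factors (1,1,1).

Computing H_k = (kernel of ∂_k) / (image of ∂_{k+1}):

  H_0: rank C_0 − rank ∂_1 = 10 − 9 = 1, and the invariant factors of ∂_1 are all 1, so H_0 ≅ Z.
  H_1: rank ker ∂_1 − rank ∂_2 = (14 − 9) − 3 = 2, and the invariant factors of ∂_2 are all 1, so H_1 ≅ Z^2.
  H_2: rank ker ∂_2 − rank ∂_3 = (3 − 3) − 0 = 0, and there is no ∂_3, so H_2 ≅ 0.

As a check, the Euler characteristic is 10 − 14 + 3 = -1, which agrees with 1 − 2 + 0 = -1.

H_0 ≅ Z,  H_1 ≅ Z^2,  H_2 = 0.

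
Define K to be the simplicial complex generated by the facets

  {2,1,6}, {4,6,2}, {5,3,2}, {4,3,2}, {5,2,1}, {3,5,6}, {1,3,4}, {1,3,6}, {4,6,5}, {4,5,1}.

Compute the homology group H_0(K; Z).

H_0 = Z.

We work with the vertex ordering 1 < 2 < 3 < 4 < 5 < 6. The simplices of K, each written with vertices in increasing order, are:

  0-simplices (6): [1], [2], [3], [4], [5], [6]
  1-simplices (15): [1,2], [1,3], [1,4], [1,5], [1,6], [2,3], [2,4], [2,5], [2,6], [3,4], [3,5], [3,6], [4,5], [4,6], [5,6]
  2-simplices (10): [1,2,5], [1,2,6], [1,3,4], [1,3,6], [1,4,5], [2,3,4], [2,3,5], [2,4,6], [3,5,6], [4,5,6]

giving chain groups C_0 ≅ Z^6, C_1 ≅ Z^15, C_2 ≅ Z^10.

The boundary map ∂_1: C_1 → C_0 sends each edge [p,q] (with p < q) to q − p.
As a 6×15 matrix over Z this has rank 5, with invariant factors (1,1,1,1,1).

Boundary ∂_2: C_2 → C_1 acts by ∂[p,q,r] = [q,r] − [p,r] + [p,q]. For instance
  ∂[1,3,4] = [3,4] − [1,4] + [1,3],
  ∂[3,5,6] = [5,6] − [3,6] + [3,5].
This gives a 15×10 integer matrix of rank 10; reducing to Smith normal form yields diagonal entries (1,1,1,1,1,1,1,1,1,2).

Computing H_k = (kernel of ∂_k) / (image of ∂_{k+1}):

  H_0: rank C_0 − rank ∂_1 = 6 − 5 = 1, and the invariant factors of ∂_1 are all 1, so H_0 ≅ Z.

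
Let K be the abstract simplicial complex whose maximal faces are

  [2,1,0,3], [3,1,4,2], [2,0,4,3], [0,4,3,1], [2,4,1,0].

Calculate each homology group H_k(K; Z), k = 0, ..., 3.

We work with the vertex ordering 0 < 1 < 2 < 3 < 4. The simplices of K, each written with vertices in increasing order, are:

  0-simplices (5): [0], [1], [2], [3], [4]
  1-simplices (10): [0,1], [0,2], [0,3], [0,4], [1,2], [1,3], [1,4], [2,3], [2,4], [3,4]
  2-simplices (10): [0,1,2], [0,1,3], [0,1,4], [0,2,3], [0,2,4], [0,3,4], [1,2,3], [1,2,4], [1,3,4], [2,3,4]
  3-simplices (5): [0,1,2,3], [0,1,2,4], [0,1,3,4], [0,2,3,4], [1,2,3,4]

so the chain groups are C_0 ≅ Z^5, C_1 ≅ Z^10, C_2 ≅ Z^10, C_3 ≅ Z^5.

Boundary ∂_1: C_1 → C_0 maps an edge to its endpoints' difference, ∂[p,q] = q − p. For instance
  ∂[0,4] = [4] − [0].
As a 5×10 matrix over Z this has rank 4, with invariant factors (1,1,1,1).

∂_2: C_2 → C_1 sends each 2-simplex [p,q,r] to [q,r] − [p,r] + [p,q]. For instance
  ∂[1,2,3] = [2,3] − [1,3] + [1,2],
  ∂[0,1,4] = [1,4] − [0,4] + [0,1].
This gives a 10×10 integer matrix of rank 6; reducing to Smith normal form yields diagonal entries (1,1,1,1,1,1).

Boundary ∂_3: C_3 → C_2 sends each 3-simplex σ to the alternating sum Σ_i (−1)^i (σ with its i-th vertex removed). For instance
  ∂[0,2,3,4] = [2,3,4] − [0,3,4] + [0,2,4] − [0,2,3],
  ∂[1,2,3,4] = [2,3,4] − [1,3,4] + [1,2,4] − [1,2,3].
As a 10×5 matrix over Z this has rank 4, with invariant factors (1,1,1,1).

Reading off H_k = ker ∂_k / im ∂_{k+1}:

  H_0: rank C_0 − rank ∂_1 = 5 − 4 = 1, and the invariant factors of ∂_1 are all 1, so H_0 = Z.
  H_1: rank ker ∂_1 − rank ∂_2 = (10 − 4) − 6 = 0, and the invariant factors of ∂_2 are all 1, so H_1 = 0.
  H_2: rank ker ∂_2 − rank ∂_3 = (10 − 6) − 4 = 0, and the invariant factors of ∂_3 are all 1, so H_2 = 0.
  H_3: rank ker ∂_3 − rank ∂_4 = (5 − 4) − 0 = 1, and there is no ∂_4, so H_3 = Z.

(K is a triangulation of the 3-sphere S^3.)

H_0 = Z,  H_1 = 0,  H_2 = 0,  H_3 = Z.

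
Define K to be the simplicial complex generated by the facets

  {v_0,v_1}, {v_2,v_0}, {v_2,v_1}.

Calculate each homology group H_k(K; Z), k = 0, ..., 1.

Take the total order v_0 < v_1 < v_2 on the vertex set. Then K (dimension 1) consists of the simplices:

  0-simplices (3): [v_0], [v_1], [v_2]
  1-simplices (3): [v_0,v_1], [v_0,v_2], [v_1,v_2]

giving chain groups C_0 ≅ Z^3, C_1 ≅ Z^3.

The boundary map ∂_1: C_1 → C_0 sends each edge [p,q] (with p < q) to q − p. For instance
  ∂[v_0,v_2] = [v_2] − [v_0].
This gives a 3×3 integer matrix of rank 2; reducing to Smith normal form yields diagonal entries (1,1).

Now H_k = ker ∂_k / im ∂_{k+1}, so:

  H_0: rank C_0 − rank ∂_1 = 3 − 2 = 1, and the invariant factors of ∂_1 are all 1, so H_0 ≅ Z.
  H_1: rank ker ∂_1 − rank ∂_2 = (3 − 2) − 0 = 1, and there is no ∂_2, so H_1 ≅ Z.

H_0 ≅ Z,  H_1 ≅ Z.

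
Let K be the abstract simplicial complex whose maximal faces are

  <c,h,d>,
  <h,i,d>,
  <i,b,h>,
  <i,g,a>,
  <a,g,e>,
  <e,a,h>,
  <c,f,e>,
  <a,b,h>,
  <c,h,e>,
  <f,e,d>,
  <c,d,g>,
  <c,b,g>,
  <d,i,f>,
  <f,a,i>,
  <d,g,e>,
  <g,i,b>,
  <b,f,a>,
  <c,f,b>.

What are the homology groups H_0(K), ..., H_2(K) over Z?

H_0 = Z,  H_1 = Z ⊕ Z/2,  H_2 = 0.

Take the total order a < b < c < d < e < f < g < h < i on the vertex set. Then K (dimension 2) consists of the simplices:

  0-simplices (9): a, b, c, d, e, f, g, h, i
  1-simplices (27): ab, ae, af, ag, ah, ai, bc, bf, bg, bh, bi, cd, ce, cf, cg, ch, de, df, dg, dh, di, ef, eg, eh, fi, gi, hi
  2-simplices (18): abf, abh, aeg, aeh, afi, agi, bcf, bcg, bgi, bhi, cdg, cdh, cef, ceh, def, deg, dfi, dhi

so the chain groups are C_0 ≅ Z^9, C_1 ≅ Z^27, C_2 ≅ Z^18.

∂_1: C_1 → C_0 sends each edge [p,q] (with p < q) to q − p. For instance
  ∂bi = i − b.
This gives a 9×27 integer matrix of rank 8; reducing to Smith normal form yields diagonal entries (1,1,1,1,1,1,1,1).

The boundary map ∂_2: C_2 → C_1 acts by ∂[p,q,r] = [q,r] − [p,r] + [p,q]. For instance
  ∂deg = eg − dg + de,
  ∂agi = gi − ai + ag.
The 27×18 boundary matrix has rank 18 and Smith normal form diag(1,1,1,1,1,1,1,1,1,1,1,1,1,1,1,1,1,2).

Now H_k = ker ∂_k / im ∂_{k+1}, so:

  H_0: rank C_0 − rank ∂_1 = 9 − 8 = 1, and the invariant factors of ∂_1 are all 1, so H_0 ≅ Z.
  H_1: rank ker ∂_1 − rank ∂_2 = (27 − 8) − 18 = 1, and ∂_2 has invariant factor 2 > 1, so H_1 ≅ Z ⊕ Z/2.
  H_2: rank ker ∂_2 − rank ∂_3 = (18 − 18) − 0 = 0, and there is no ∂_3, so H_2 ≅ 0.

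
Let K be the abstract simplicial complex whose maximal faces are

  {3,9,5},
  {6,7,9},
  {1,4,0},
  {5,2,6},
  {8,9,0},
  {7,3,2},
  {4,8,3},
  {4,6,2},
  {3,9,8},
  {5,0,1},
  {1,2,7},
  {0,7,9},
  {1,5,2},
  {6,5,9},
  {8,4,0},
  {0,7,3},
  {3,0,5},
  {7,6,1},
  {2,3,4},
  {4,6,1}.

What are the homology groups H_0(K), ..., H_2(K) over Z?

H_0 ≅ Z,  H_1 ≅ Z × Z/2,  H_2 = 0.

Take the total order 0 < 1 < 2 < 3 < 4 < 5 < 6 < 7 < 8 < 9 on the vertex set. Then K (dimension 2) consists of the simplices:

  0-simplices (10): [0], [1], [2], [3], [4], [5], [6], [7], [8], [9]
  1-simplices (30): (30 of them)
  2-simplices (20): (20 of them)

so the chain groups are C_0 ≅ Z^10, C_1 ≅ Z^30, C_2 ≅ Z^20.

∂_1: C_1 → C_0 is given by ∂[p,q] = [q] − [p]. For instance
  ∂[6,7] = [7] − [6].
This gives a 10×30 integer matrix of rank 9; reducing to Smith normal form yields diagonal entries (1,1,1,1,1,1,1,1,1).

∂_2: C_2 → C_1 sends each 2-simplex [p,q,r] to [q,r] − [p,r] + [p,q]. For instance
  ∂[3,4,8] = [4,8] − [3,8] + [3,4],
  ∂[1,6,7] = [6,7] − [1,7] + [1,6].
This gives a 30×20 integer matrix of rank 20; reducing to Smith normal form yields diagonal entries (1,1,1,1,1,1,1,1,1,1,1,1,1,1,1,1,1,1,1,2).

Reading off H_k = ker ∂_k / im ∂_{k+1}:

  H_0: rank C_0 − rank ∂_1 = 10 − 9 = 1, and the invariant factors of ∂_1 are all 1, so H_0 ≅ Z.
  H_1: rank ker ∂_1 − rank ∂_2 = (30 − 9) − 20 = 1, and ∂_2 has invariant factor 2 > 1, so H_1 ≅ Z × Z/2.
  H_2: rank ker ∂_2 − rank ∂_3 = (20 − 20) − 0 = 0, and there is no ∂_3, so H_2 ≅ 0.

As a check, the Euler characteristic is 10 − 30 + 20 = 0, which agrees with 1 − 1 + 0 = 0.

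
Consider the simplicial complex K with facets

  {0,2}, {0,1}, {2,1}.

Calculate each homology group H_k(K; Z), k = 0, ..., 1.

H_0 ≅ Z,  H_1 ≅ Z.

Fix the vertex order 0 < 1 < 2 and write every simplex with vertices in increasing order. Then dim K = 1 and the simplices of K are:

  0-simplices (3): [0], [1], [2]
  1-simplices (3): [0,1], [0,2], [1,2]

so the chain groups are C_0 ≅ Z^3, C_1 ≅ Z^3.

Boundary ∂_1: C_1 → C_0 is given by ∂[p,q] = [q] − [p]. For instance
  ∂[0,1] = [1] − [0].
This gives a 3×3 integer matrix of rank 2; reducing to Smith normal form yields diagonal entries (1,1).

Reading off H_k = ker ∂_k / im ∂_{k+1}:

  H_0: rank C_0 − rank ∂_1 = 3 − 2 = 1, and the invariant factors of ∂_1 are all 1, so H_0 ≅ Z.
  H_1: rank ker ∂_1 − rank ∂_2 = (3 − 2) − 0 = 1, and there is no ∂_2, so H_1 ≅ Z.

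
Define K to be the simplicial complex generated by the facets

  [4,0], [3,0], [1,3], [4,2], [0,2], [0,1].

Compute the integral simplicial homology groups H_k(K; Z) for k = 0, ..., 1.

We work with the vertex ordering 0 < 1 < 2 < 3 < 4. The simplices of K, each written with vertices in increasing order, are:

  0-simplices (5): [0], [1], [2], [3], [4]
  1-simplices (6): [0,1], [0,2], [0,3], [0,4], [1,3], [2,4]

Hence C_0 ≅ Z^5, C_1 ≅ Z^6.

The boundary map ∂_1: C_1 → C_0 maps an edge to its endpoints' difference, ∂[p,q] = q − p. For instance
  ∂[1,3] = [3] − [1].
This gives a 5×6 integer matrix of rank 4; reducing to Smith normal form yields diagonal entries (1,1,1,1).

Now H_k = ker ∂_k / im ∂_{k+1}, so:

  H_0: rank C_0 − rank ∂_1 = 5 − 4 = 1, and the invariant factors of ∂_1 are all 1, so H_0 = Z.
  H_1: rank ker ∂_1 − rank ∂_2 = (6 − 4) − 0 = 2, and there is no ∂_2, so H_1 = Z^2.

(K is a triangulation of a wedge of 2 circles.)

H_0 = Z,  H_1 = Z^2.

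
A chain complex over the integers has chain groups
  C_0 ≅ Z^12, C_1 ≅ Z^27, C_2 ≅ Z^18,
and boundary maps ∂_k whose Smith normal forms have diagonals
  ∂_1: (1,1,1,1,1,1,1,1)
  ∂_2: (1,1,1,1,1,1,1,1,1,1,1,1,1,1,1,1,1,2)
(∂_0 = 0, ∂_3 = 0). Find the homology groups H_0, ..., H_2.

H_0: b_0 = 12 − 0 − 8 = 4; torsion from ∂_1 factors > 1: none. So H_0 = Z^4.
H_1: b_1 = 27 − 8 − 18 = 1; torsion from ∂_2 factors > 1: [2]. So H_1 = Z ⊕ Z/2.
H_2: b_2 = 18 − 18 − 0 = 0; torsion from ∂_3 factors > 1: none. So H_2 = 0.

H_0 = Z^4,  H_1 = Z ⊕ Z/2,  H_2 = 0.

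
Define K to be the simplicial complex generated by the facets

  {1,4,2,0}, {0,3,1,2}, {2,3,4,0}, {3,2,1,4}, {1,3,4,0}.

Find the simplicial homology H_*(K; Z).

H_0 ≅ Z,  H_1 = 0,  H_2 = 0,  H_3 ≅ Z.

K has 5 vertices, 10 edges, 10 triangles, 5 3-simplices.
rank ∂_0 = 0, rank ∂_1 = 4 ⇒ b_0 = 5 − 0 − 4 = 1; all invariant factors of ∂_1 are 1 so no torsion. So H_0 ≅ Z.
rank ∂_1 = 4, rank ∂_2 = 6 ⇒ b_1 = 10 − 4 − 6 = 0; all invariant factors of ∂_2 are 1 so no torsion. So H_1 ≅ 0.
rank ∂_2 = 6, rank ∂_3 = 4 ⇒ b_2 = 10 − 6 − 4 = 0; all invariant factors of ∂_3 are 1 so no torsion. So H_2 ≅ 0.
rank ∂_3 = 4, rank ∂_4 = 0 ⇒ b_3 = 5 − 4 − 0 = 1. So H_3 ≅ Z.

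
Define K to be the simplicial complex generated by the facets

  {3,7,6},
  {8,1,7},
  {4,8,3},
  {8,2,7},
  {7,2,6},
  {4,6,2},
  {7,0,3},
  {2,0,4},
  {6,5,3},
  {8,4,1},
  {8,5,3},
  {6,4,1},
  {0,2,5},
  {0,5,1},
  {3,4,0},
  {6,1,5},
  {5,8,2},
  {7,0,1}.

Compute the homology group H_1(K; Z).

K has 9 vertices, 27 edges, 18 triangles.
rank ∂_1 = 8, rank ∂_2 = 17 ⇒ b_1 = 27 − 8 − 17 = 2; all invariant factors of ∂_2 are 1 so no torsion. So H_1 ≅ Z^2.

H_1 = Z^2.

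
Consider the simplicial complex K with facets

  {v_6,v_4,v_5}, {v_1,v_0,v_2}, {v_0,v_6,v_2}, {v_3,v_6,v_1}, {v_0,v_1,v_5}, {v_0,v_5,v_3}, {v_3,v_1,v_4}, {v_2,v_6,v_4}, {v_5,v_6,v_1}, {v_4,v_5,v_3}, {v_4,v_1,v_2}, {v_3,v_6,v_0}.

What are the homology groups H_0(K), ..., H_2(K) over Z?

K has 7 vertices, 18 edges, 12 triangles.
rank ∂_0 = 0, rank ∂_1 = 6 ⇒ b_0 = 7 − 0 − 6 = 1; all invariant factors of ∂_1 are 1 so no torsion. So H_0 ≅ Z.
rank ∂_1 = 6, rank ∂_2 = 12 ⇒ b_1 = 18 − 6 − 12 = 0; ∂_2 has invariant factor(s) [2] giving torsion. So H_1 ≅ Z/2.
rank ∂_2 = 12, rank ∂_3 = 0 ⇒ b_2 = 12 − 12 − 0 = 0. So H_2 ≅ 0.

H_0 = Z,  H_1 = Z/2,  H_2 = 0.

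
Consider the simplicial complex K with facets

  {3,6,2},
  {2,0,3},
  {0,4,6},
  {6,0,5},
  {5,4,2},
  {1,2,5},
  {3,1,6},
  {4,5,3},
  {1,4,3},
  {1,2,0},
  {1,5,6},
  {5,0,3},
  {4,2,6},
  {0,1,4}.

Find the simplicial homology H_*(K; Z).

H_0 ≅ Z,  H_1 ≅ Z^2,  H_2 ≅ Z.

K has 7 vertices, 21 edges, 14 triangles.
rank ∂_0 = 0, rank ∂_1 = 6 ⇒ b_0 = 7 − 0 − 6 = 1; all invariant factors of ∂_1 are 1 so no torsion. So H_0 = Z.
rank ∂_1 = 6, rank ∂_2 = 13 ⇒ b_1 = 21 − 6 − 13 = 2; all invariant factors of ∂_2 are 1 so no torsion. So H_1 = Z^2.
rank ∂_2 = 13, rank ∂_3 = 0 ⇒ b_2 = 14 − 13 − 0 = 1. So H_2 = Z.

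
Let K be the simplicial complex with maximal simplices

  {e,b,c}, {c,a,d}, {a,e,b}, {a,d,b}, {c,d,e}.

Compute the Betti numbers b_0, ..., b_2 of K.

b_0 = 1, b_1 = 1, b_2 = 0.

Take the total order a < b < c < d < e on the vertex set. Then K (dimension 2) consists of the simplices:

  0-simplices (5): a, b, c, d, e
  1-simplices (10): ab, ac, ad, ae, bc, bd, be, cd, ce, de
  2-simplices (5): abd, abe, acd, bce, cde

Hence C_0 ≅ Z^5, C_1 ≅ Z^10, C_2 ≅ Z^5.

The boundary map ∂_1: C_1 → C_0 sends each edge [p,q] (with p < q) to q − p. For instance
  ∂ae = e − a.
The resulting 5×10 matrix has rank 4, and its Smith normal form has invariant factors (1,1,1,1).

The boundary map ∂_2: C_2 → C_1 sends each 2-simplex [p,q,r] to [q,r] − [p,r] + [p,q]. For instance
  ∂bce = ce − be + bc,
  ∂acd = cd − ad + ac.
As a 10×5 matrix over Z this has rank 5, with invariant factors (1,1,1,1,1).

Computing H_k = (kernel of ∂_k) / (image of ∂_{k+1}):

  H_0: rank C_0 − rank ∂_1 = 5 − 4 = 1, and the invariant factors of ∂_1 are all 1, so H_0 ≅ Z.
  H_1: rank ker ∂_1 − rank ∂_2 = (10 − 4) − 5 = 1, and the invariant factors of ∂_2 are all 1, so H_1 ≅ Z.
  H_2: rank ker ∂_2 − rank ∂_3 = (5 − 5) − 0 = 0, and there is no ∂_3, so H_2 ≅ 0.

Hence the Betti numbers are b_0 = 1, b_1 = 1, b_2 = 0.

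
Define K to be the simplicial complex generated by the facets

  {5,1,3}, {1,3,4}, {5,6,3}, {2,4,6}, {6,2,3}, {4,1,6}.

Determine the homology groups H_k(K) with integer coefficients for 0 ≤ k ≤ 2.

H_0 ≅ Z,  H_1 ≅ Z,  H_2 = 0.

Take the total order 1 < 2 < 3 < 4 < 5 < 6 on the vertex set. Then K (dimension 2) consists of the simplices:

  0-simplices (6): [1], [2], [3], [4], [5], [6]
  1-simplices (12): [1,3], [1,4], [1,5], [1,6], [2,3], [2,4], [2,6], [3,4], [3,5], [3,6], [4,6], [5,6]
  2-simplices (6): [1,3,4], [1,3,5], [1,4,6], [2,3,6], [2,4,6], [3,5,6]

Hence C_0 ≅ Z^6, C_1 ≅ Z^12, C_2 ≅ Z^6.

The boundary map ∂_1: C_1 → C_0 maps an edge to its endpoints' difference, ∂[p,q] = q − p. For instance
  ∂[1,6] = [6] − [1].
The 6×12 boundary matrix has rank 5 and Smith normal form diag(1,1,1,1,1).

∂_2: C_2 → C_1 acts by ∂[p,q,r] = [q,r] − [p,r] + [p,q]. For instance
  ∂[1,4,6] = [4,6] − [1,6] + [1,4],
  ∂[2,4,6] = [4,6] − [2,6] + [2,4].
This gives a 12×6 integer matrix of rank 6; reducing to Smith normal form yields diagonal entries (1,1,1,1,1,1).

From H_k ≅ ker(∂_k) / im(∂_{k+1}) we obtain:

  H_0: rank C_0 − rank ∂_1 = 6 − 5 = 1, and the invariant factors of ∂_1 are all 1, so H_0 = Z.
  H_1: rank ker ∂_1 − rank ∂_2 = (12 − 5) − 6 = 1, and the invariant factors of ∂_2 are all 1, so H_1 = Z.
  H_2: rank ker ∂_2 − rank ∂_3 = (6 − 6) − 0 = 0, and there is no ∂_3, so H_2 = 0.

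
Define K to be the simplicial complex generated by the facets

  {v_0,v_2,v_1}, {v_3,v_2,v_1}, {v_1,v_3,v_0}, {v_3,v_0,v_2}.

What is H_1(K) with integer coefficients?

H_1 ≅ 0.

Order the vertices as v_0 < v_1 < v_2 < v_3. Listing each simplex with vertices in this order, K has dimension 2 with simplices:

  0-simplices (4): [v_0], [v_1], [v_2], [v_3]
  1-simplices (6): [v_0,v_1], [v_0,v_2], [v_0,v_3], [v_1,v_2], [v_1,v_3], [v_2,v_3]
  2-simplices (4): [v_0,v_1,v_2], [v_0,v_1,v_3], [v_0,v_2,v_3], [v_1,v_2,v_3]

Hence C_0 ≅ Z^4, C_1 ≅ Z^6, C_2 ≅ Z^4.

The boundary map ∂_1: C_1 → C_0 is given by ∂[p,q] = [q] − [p]. For instance
  ∂[v_0,v_3] = [v_3] − [v_0].
As a 4×6 matrix over Z this has rank 3, with invariant factors (1,1,1).

∂_2: C_2 → C_1 sends each 2-simplex [p,q,r] to [q,r] − [p,r] + [p,q]. For instance
  ∂[v_1,v_2,v_3] = [v_2,v_3] − [v_1,v_3] + [v_1,v_2],
  ∂[v_0,v_1,v_2] = [v_1,v_2] − [v_0,v_2] + [v_0,v_1].
This gives a 6×4 integer matrix of rank 3; reducing to Smith normal form yields diagonal entries (1,1,1).

Reading off H_k = ker ∂_k / im ∂_{k+1}:

  H_1: rank ker ∂_1 − rank ∂_2 = (6 − 3) − 3 = 0, and the invariant factors of ∂_2 are all 1, so H_1 ≅ 0.

(K is a triangulation of the 2-sphere S^2.)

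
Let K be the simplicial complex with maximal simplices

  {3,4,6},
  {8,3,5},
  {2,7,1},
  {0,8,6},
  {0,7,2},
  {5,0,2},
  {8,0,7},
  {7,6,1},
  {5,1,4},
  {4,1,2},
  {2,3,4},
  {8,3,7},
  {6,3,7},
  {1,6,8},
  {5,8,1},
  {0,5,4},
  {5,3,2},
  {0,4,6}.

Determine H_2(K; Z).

We work with the vertex ordering 0 < 1 < 2 < 3 < 4 < 5 < 6 < 7 < 8. The simplices of K, each written with vertices in increasing order, are:

  0-simplices (9): [0], [1], [2], [3], [4], [5], [6], [7], [8]
  1-simplices (27): (27 of them)
  2-simplices (18): [0,2,5], [0,2,7], [0,4,5], [0,4,6], [0,6,8], [0,7,8], [1,2,4], [1,2,7], [1,4,5], [1,5,8], [1,6,7], [1,6,8], [2,3,4], [2,3,5], [3,4,6], [3,5,8], [3,6,7], [3,7,8]

so the chain groups are C_0 ≅ Z^9, C_1 ≅ Z^27, C_2 ≅ Z^18.

∂_1: C_1 → C_0 maps an edge to its endpoints' difference, ∂[p,q] = q − p. For instance
  ∂[0,5] = [5] − [0].
This gives a 9×27 integer matrix of rank 8; reducing to Smith normal form yields diagonal entries (1,1,1,1,1,1,1,1).

∂_2: C_2 → C_1 acts by ∂[p,q,r] = [q,r] − [p,r] + [p,q]. For instance
  ∂[0,6,8] = [6,8] − [0,8] + [0,6],
  ∂[1,5,8] = [5,8] − [1,8] + [1,5].
The resulting 27×18 matrix has rank 18, and its Smith normal form has invariant factors (1,1,1,1,1,1,1,1,1,1,1,1,1,1,1,1,1,2).

From H_k ≅ ker(∂_k) / im(∂_{k+1}) we obtain:

  H_2: rank ker ∂_2 − rank ∂_3 = (18 − 18) − 0 = 0, and there is no ∂_3, so H_2 ≅ 0.

H_2 = 0.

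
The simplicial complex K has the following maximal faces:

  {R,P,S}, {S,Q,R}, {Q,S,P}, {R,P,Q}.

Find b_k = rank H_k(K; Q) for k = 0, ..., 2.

Fix the vertex order P < Q < R < S and write every simplex with vertices in increasing order. Then dim K = 2 and the simplices of K are:

  0-simplices (4): P, Q, R, S
  1-simplices (6): PQ, PR, PS, QR, QS, RS
  2-simplices (4): PQR, PQS, PRS, QRS

giving chain groups C_0 ≅ Z^4, C_1 ≅ Z^6, C_2 ≅ Z^4.

Boundary ∂_1: C_1 → C_0 is given by ∂[p,q] = [q] − [p]. For instance
  ∂PS = S − P.
The 4×6 boundary matrix has rank 3 and Smith normal form diag(1,1,1).

∂_2: C_2 → C_1 acts by ∂[p,q,r] = [q,r] − [p,r] + [p,q]. For instance
  ∂PRS = RS − PS + PR,
  ∂QRS = RS − QS + QR.
As a 6×4 matrix over Z this has rank 3, with invariant factors (1,1,1).

Reading off H_k = ker ∂_k / im ∂_{k+1}:

  H_0: rank C_0 − rank ∂_1 = 4 − 3 = 1, and the invariant factors of ∂_1 are all 1, so H_0 ≅ Z.
  H_1: rank ker ∂_1 − rank ∂_2 = (6 − 3) − 3 = 0, and the invariant factors of ∂_2 are all 1, so H_1 ≅ 0.
  H_2: rank ker ∂_2 − rank ∂_3 = (4 − 3) − 0 = 1, and there is no ∂_3, so H_2 ≅ Z.

As a check, the Euler characteristic is 4 − 6 + 4 = 2, which agrees with 1 − 0 + 1 = 2.

Hence the Betti numbers are b_0 = 1, b_1 = 0, b_2 = 1.

b_0 = 1, b_1 = 0, b_2 = 1.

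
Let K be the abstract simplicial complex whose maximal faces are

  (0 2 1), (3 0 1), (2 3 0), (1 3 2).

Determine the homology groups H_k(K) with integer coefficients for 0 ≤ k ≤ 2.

K has 4 vertices, 6 edges, 4 triangles.
rank ∂_0 = 0, rank ∂_1 = 3 ⇒ b_0 = 4 − 0 − 3 = 1; all invariant factors of ∂_1 are 1 so no torsion. So H_0 ≅ Z.
rank ∂_1 = 3, rank ∂_2 = 3 ⇒ b_1 = 6 − 3 − 3 = 0; all invariant factors of ∂_2 are 1 so no torsion. So H_1 ≅ 0.
rank ∂_2 = 3, rank ∂_3 = 0 ⇒ b_2 = 4 − 3 − 0 = 1. So H_2 ≅ Z.

H_0 ≅ Z,  H_1 = 0,  H_2 ≅ Z.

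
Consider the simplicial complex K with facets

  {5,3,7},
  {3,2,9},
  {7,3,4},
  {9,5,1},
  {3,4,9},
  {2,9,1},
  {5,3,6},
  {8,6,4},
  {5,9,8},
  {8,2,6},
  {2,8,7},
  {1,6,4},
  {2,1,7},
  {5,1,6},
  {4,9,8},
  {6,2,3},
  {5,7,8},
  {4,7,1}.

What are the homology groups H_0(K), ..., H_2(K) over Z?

H_0 = Z,  H_1 = Z^2,  H_2 = Z.

K has 9 vertices, 27 edges, 18 triangles.
rank ∂_0 = 0, rank ∂_1 = 8 ⇒ b_0 = 9 − 0 − 8 = 1; all invariant factors of ∂_1 are 1 so no torsion. So H_0 ≅ Z.
rank ∂_1 = 8, rank ∂_2 = 17 ⇒ b_1 = 27 − 8 − 17 = 2; all invariant factors of ∂_2 are 1 so no torsion. So H_1 ≅ Z^2.
rank ∂_2 = 17, rank ∂_3 = 0 ⇒ b_2 = 18 − 17 − 0 = 1. So H_2 ≅ Z.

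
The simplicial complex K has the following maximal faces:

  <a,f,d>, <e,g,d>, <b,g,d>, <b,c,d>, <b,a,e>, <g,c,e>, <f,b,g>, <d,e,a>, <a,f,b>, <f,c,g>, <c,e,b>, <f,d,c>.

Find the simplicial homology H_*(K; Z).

H_0 ≅ Z,  H_1 ≅ Z/2Z,  H_2 = 0.

K has 7 vertices, 18 edges, 12 triangles.
rank ∂_0 = 0, rank ∂_1 = 6 ⇒ b_0 = 7 − 0 − 6 = 1; all invariant factors of ∂_1 are 1 so no torsion. So H_0 = Z.
rank ∂_1 = 6, rank ∂_2 = 12 ⇒ b_1 = 18 − 6 − 12 = 0; ∂_2 has invariant factor(s) [2] giving torsion. So H_1 = Z/2Z.
rank ∂_2 = 12, rank ∂_3 = 0 ⇒ b_2 = 12 − 12 − 0 = 0. So H_2 = 0.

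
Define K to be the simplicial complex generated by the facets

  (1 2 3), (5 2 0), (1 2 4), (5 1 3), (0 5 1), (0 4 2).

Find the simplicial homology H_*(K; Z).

H_0 = Z,  H_1 = Z,  H_2 = 0.

Order the vertices as 0 < 1 < 2 < 3 < 4 < 5. Listing each simplex with vertices in this order, K has dimension 2 with simplices:

  0-simplices (6): [0], [1], [2], [3], [4], [5]
  1-simplices (12): [0,1], [0,2], [0,4], [0,5], [1,2], [1,3], [1,4], [1,5], [2,3], [2,4], [2,5], [3,5]
  2-simplices (6): [0,1,5], [0,2,4], [0,2,5], [1,2,3], [1,2,4], [1,3,5]

Hence C_0 ≅ Z^6, C_1 ≅ Z^12, C_2 ≅ Z^6.

Boundary ∂_1: C_1 → C_0 is given by ∂[p,q] = [q] − [p]. For instance
  ∂[0,5] = [5] − [0].
As a 6×12 matrix over Z this has rank 5, with invariant factors (1,1,1,1,1).

The boundary map ∂_2: C_2 → C_1 acts by ∂[p,q,r] = [q,r] − [p,r] + [p,q]. For instance
  ∂[0,1,5] = [1,5] − [0,5] + [0,1],
  ∂[1,3,5] = [3,5] − [1,5] + [1,3].
The resulting 12×6 matrix has rank 6, and its Smith normal form has invariant factors (1,1,1,1,1,1).

From H_k ≅ ker(∂_k) / im(∂_{k+1}) we obtain:

  H_0: rank C_0 − rank ∂_1 = 6 − 5 = 1, and the invariant factors of ∂_1 are all 1, so H_0 = Z.
  H_1: rank ker ∂_1 − rank ∂_2 = (12 − 5) − 6 = 1, and the invariant factors of ∂_2 are all 1, so H_1 = Z.
  H_2: rank ker ∂_2 − rank ∂_3 = (6 − 6) − 0 = 0, and there is no ∂_3, so H_2 = 0.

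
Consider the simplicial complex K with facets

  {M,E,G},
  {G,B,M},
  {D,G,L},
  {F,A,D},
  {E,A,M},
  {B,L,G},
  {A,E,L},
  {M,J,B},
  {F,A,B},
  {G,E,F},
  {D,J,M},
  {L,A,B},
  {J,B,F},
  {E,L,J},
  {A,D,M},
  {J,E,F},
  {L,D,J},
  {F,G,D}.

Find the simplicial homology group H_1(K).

Fix the vertex order A < B < D < E < F < G < J < L < M and write every simplex with vertices in increasing order. Then dim K = 2 and the simplices of K are:

  0-simplices (9): A, B, D, E, F, G, J, L, M
  1-simplices (27): AB, AD, AE, AF, AL, AM, BF, BG, BJ, BL, BM, DF, DG, DJ, DL, DM, EF, EG, EJ, EL, EM, FG, FJ, GL, GM, JL, JM
  2-simplices (18): ABF, ABL, ADF, ADM, AEL, AEM, BFJ, BGL, BGM, BJM, DFG, DGL, DJL, DJM, EFG, EFJ, EGM, EJL

giving chain groups C_0 ≅ Z^9, C_1 ≅ Z^27, C_2 ≅ Z^18.

Boundary ∂_1: C_1 → C_0 maps an edge to its endpoints' difference, ∂[p,q] = q − p. For instance
  ∂DF = F − D.
As a 9×27 matrix over Z this has rank 8, with invariant factors (1,1,1,1,1,1,1,1).

∂_2: C_2 → C_1 sends each 2-simplex [p,q,r] to [q,r] − [p,r] + [p,q]. For instance
  ∂AEM = EM − AM + AE,
  ∂ABL = BL − AL + AB.
As a 27×18 matrix over Z this has rank 17, with invariant factors (1,1,1,1,1,1,1,1,1,1,1,1,1,1,1,1,1).

Now H_k = ker ∂_k / im ∂_{k+1}, so:

  H_1: rank ker ∂_1 − rank ∂_2 = (27 − 8) − 17 = 2, and the invariant factors of ∂_2 are all 1, so H_1 ≅ Z^2.

(K is a triangulation of the torus T^2.)

H_1 ≅ Z^2.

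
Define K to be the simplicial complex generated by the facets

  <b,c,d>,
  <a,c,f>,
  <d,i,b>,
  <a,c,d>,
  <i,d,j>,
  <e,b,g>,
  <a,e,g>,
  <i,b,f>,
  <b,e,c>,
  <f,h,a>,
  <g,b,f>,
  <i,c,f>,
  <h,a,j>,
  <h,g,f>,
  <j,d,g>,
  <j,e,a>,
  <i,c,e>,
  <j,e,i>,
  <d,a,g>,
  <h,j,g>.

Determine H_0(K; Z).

H_0 ≅ Z.

K has 10 vertices, 30 edges, 20 triangles.
rank ∂_0 = 0, rank ∂_1 = 9 ⇒ b_0 = 10 − 0 − 9 = 1; all invariant factors of ∂_1 are 1 so no torsion. So H_0 ≅ Z.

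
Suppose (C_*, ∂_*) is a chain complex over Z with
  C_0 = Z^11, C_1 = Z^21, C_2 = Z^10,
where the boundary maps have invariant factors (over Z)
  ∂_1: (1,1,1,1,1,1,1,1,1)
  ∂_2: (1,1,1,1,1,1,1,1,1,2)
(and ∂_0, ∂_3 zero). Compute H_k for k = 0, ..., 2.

H_0: b_0 = 11 − 0 − 9 = 2; torsion from ∂_1 factors > 1: none. So H_0 = Z^2.
H_1: b_1 = 21 − 9 − 10 = 2; torsion from ∂_2 factors > 1: [2]. So H_1 = Z^2 ⊕ Z/2.
H_2: b_2 = 10 − 10 − 0 = 0; torsion from ∂_3 factors > 1: none. So H_2 = 0.

H_0 = Z^2,  H_1 = Z^2 ⊕ Z/2,  H_2 = 0.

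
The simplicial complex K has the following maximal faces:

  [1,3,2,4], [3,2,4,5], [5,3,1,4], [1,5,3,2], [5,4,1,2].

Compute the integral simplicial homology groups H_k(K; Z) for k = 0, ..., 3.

Order the vertices as 1 < 2 < 3 < 4 < 5. Listing each simplex with vertices in this order, K has dimension 3 with simplices:

  0-simplices (5): [1], [2], [3], [4], [5]
  1-simplices (10): [1,2], [1,3], [1,4], [1,5], [2,3], [2,4], [2,5], [3,4], [3,5], [4,5]
  2-simplices (10): [1,2,3], [1,2,4], [1,2,5], [1,3,4], [1,3,5], [1,4,5], [2,3,4], [2,3,5], [2,4,5], [3,4,5]
  3-simplices (5): [1,2,3,4], [1,2,3,5], [1,2,4,5], [1,3,4,5], [2,3,4,5]

so the chain groups are C_0 ≅ Z^5, C_1 ≅ Z^10, C_2 ≅ Z^10, C_3 ≅ Z^5.

The boundary map ∂_1: C_1 → C_0 maps an edge to its endpoints' difference, ∂[p,q] = q − p. For instance
  ∂[2,4] = [4] − [2].
As a 5×10 matrix over Z this has rank 4, with invariant factors (1,1,1,1).

∂_2: C_2 → C_1 acts by ∂[p,q,r] = [q,r] − [p,r] + [p,q]. For instance
  ∂[1,2,3] = [2,3] − [1,3] + [1,2],
  ∂[3,4,5] = [4,5] − [3,5] + [3,4].
The resulting 10×10 matrix has rank 6, and its Smith normal form has invariant factors (1,1,1,1,1,1).

The boundary map ∂_3: C_3 → C_2 sends each 3-simplex σ to the alternating sum Σ_i (−1)^i (σ with its i-th vertex removed). For instance
  ∂[1,2,3,5] = [2,3,5] − [1,3,5] + [1,2,5] − [1,2,3],
  ∂[1,3,4,5] = [3,4,5] − [1,4,5] + [1,3,5] − [1,3,4].
The 10×5 boundary matrix has rank 4 and Smith normal form diag(1,1,1,1).

Reading off H_k = ker ∂_k / im ∂_{k+1}:

  H_0: rank C_0 − rank ∂_1 = 5 − 4 = 1, and the invariant factors of ∂_1 are all 1, so H_0 ≅ Z.
  H_1: rank ker ∂_1 − rank ∂_2 = (10 − 4) − 6 = 0, and the invariant factors of ∂_2 are all 1, so H_1 ≅ 0.
  H_2: rank ker ∂_2 − rank ∂_3 = (10 − 6) − 4 = 0, and the invariant factors of ∂_3 are all 1, so H_2 ≅ 0.
  H_3: rank ker ∂_3 − rank ∂_4 = (5 − 4) − 0 = 1, and there is no ∂_4, so H_3 ≅ Z.

H_0 = Z,  H_1 = 0,  H_2 = 0,  H_3 = Z.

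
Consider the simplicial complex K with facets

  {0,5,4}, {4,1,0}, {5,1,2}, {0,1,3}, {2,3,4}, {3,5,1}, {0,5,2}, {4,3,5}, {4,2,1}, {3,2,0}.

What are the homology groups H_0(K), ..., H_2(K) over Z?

H_0 = Z,  H_1 = Z/2,  H_2 = 0.

Order the vertices as 0 < 1 < 2 < 3 < 4 < 5. Listing each simplex with vertices in this order, K has dimension 2 with simplices:

  0-simplices (6): [0], [1], [2], [3], [4], [5]
  1-simplices (15): [0,1], [0,2], [0,3], [0,4], [0,5], [1,2], [1,3], [1,4], [1,5], [2,3], [2,4], [2,5], [3,4], [3,5], [4,5]
  2-simplices (10): [0,1,3], [0,1,4], [0,2,3], [0,2,5], [0,4,5], [1,2,4], [1,2,5], [1,3,5], [2,3,4], [3,4,5]

giving chain groups C_0 ≅ Z^6, C_1 ≅ Z^15, C_2 ≅ Z^10.

Boundary ∂_1: C_1 → C_0 is given by ∂[p,q] = [q] − [p].
This gives a 6×15 integer matrix of rank 5; reducing to Smith normal form yields diagonal entries (1,1,1,1,1).

Boundary ∂_2: C_2 → C_1 maps a triangle to the signed sum of its edges. For instance
  ∂[0,4,5] = [4,5] − [0,5] + [0,4],
  ∂[1,2,5] = [2,5] − [1,5] + [1,2].
As a 15×10 matrix over Z this has rank 10, with invariant factors (1,1,1,1,1,1,1,1,1,2).

Computing H_k = (kernel of ∂_k) / (image of ∂_{k+1}):

  H_0: rank C_0 − rank ∂_1 = 6 − 5 = 1, and the invariant factors of ∂_1 are all 1, so H_0 ≅ Z.
  H_1: rank ker ∂_1 − rank ∂_2 = (15 − 5) − 10 = 0, and ∂_2 has invariant factor 2 > 1, so H_1 ≅ Z/2.
  H_2: rank ker ∂_2 − rank ∂_3 = (10 − 10) − 0 = 0, and there is no ∂_3, so H_2 ≅ 0.

(K is a triangulation of the real projective plane RP^2.)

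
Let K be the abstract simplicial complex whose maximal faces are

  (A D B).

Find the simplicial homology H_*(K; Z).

We work with the vertex ordering A < B < D. The simplices of K, each written with vertices in increasing order, are:

  0-simplices (3): A, B, D
  1-simplices (3): AB, AD, BD
  2-simplices (1): ABD

Hence C_0 ≅ Z^3, C_1 ≅ Z^3, C_2 ≅ Z^1.

The boundary map ∂_1: C_1 → C_0 sends each edge [p,q] (with p < q) to q − p. For instance
  ∂AD = D − A.
As a 3×3 matrix over Z this has rank 2, with invariant factors (1,1).

The boundary map ∂_2: C_2 → C_1 acts by ∂[p,q,r] = [q,r] − [p,r] + [p,q]. For instance
  ∂ABD = BD − AD + AB.
As a 3×1 matrix over Z this has rank 1, with invariant factors (1).

Computing H_k = (kernel of ∂_k) / (image of ∂_{k+1}):

  H_0: rank C_0 − rank ∂_1 = 3 − 2 = 1, and the invariant factors of ∂_1 are all 1, so H_0 = Z.
  H_1: rank ker ∂_1 − rank ∂_2 = (3 − 2) − 1 = 0, and the invariant factors of ∂_2 are all 1, so H_1 = 0.
  H_2: rank ker ∂_2 − rank ∂_3 = (1 − 1) − 0 = 0, and there is no ∂_3, so H_2 = 0.

As a check, the Euler characteristic is 3 − 3 + 1 = 1, which agrees with 1 − 0 + 0 = 1.

H_0 ≅ Z,  H_1 = 0,  H_2 = 0.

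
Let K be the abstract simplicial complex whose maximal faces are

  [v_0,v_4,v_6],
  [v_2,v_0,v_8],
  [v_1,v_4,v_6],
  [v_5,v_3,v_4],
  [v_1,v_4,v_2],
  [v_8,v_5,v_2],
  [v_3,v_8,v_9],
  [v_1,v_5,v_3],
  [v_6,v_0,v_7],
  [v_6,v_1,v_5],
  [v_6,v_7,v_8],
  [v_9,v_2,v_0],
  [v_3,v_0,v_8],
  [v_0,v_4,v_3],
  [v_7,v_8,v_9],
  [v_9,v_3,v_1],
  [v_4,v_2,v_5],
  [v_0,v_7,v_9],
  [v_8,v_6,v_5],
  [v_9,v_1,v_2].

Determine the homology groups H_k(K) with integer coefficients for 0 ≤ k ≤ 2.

Take the total order v_0 < v_1 < v_2 < v_3 < v_4 < v_5 < v_6 < v_7 < v_8 < v_9 on the vertex set. Then K (dimension 2) consists of the simplices:

  0-simplices (10): [v_0], [v_1], [v_2], [v_3], [v_4], [v_5], [v_6], [v_7], [v_8], [v_9]
  1-simplices (30): (30 of them)
  2-simplices (20): (20 of them)

so the chain groups are C_0 ≅ Z^10, C_1 ≅ Z^30, C_2 ≅ Z^20.

The boundary map ∂_1: C_1 → C_0 maps an edge to its endpoints' difference, ∂[p,q] = q − p.
The 10×30 boundary matrix has rank 9 and Smith normal form diag(1,1,1,1,1,1,1,1,1).

The boundary map ∂_2: C_2 → C_1 acts by ∂[p,q,r] = [q,r] − [p,r] + [p,q]. For instance
  ∂[v_5,v_6,v_8] = [v_6,v_8] − [v_5,v_8] + [v_5,v_6],
  ∂[v_0,v_6,v_7] = [v_6,v_7] − [v_0,v_7] + [v_0,v_6].
The 30×20 boundary matrix has rank 20 and Smith normal form diag(1,1,1,1,1,1,1,1,1,1,1,1,1,1,1,1,1,1,1,2).

Reading off H_k = ker ∂_k / im ∂_{k+1}:

  H_0: rank C_0 − rank ∂_1 = 10 − 9 = 1, and the invariant factors of ∂_1 are all 1, so H_0 = Z.
  H_1: rank ker ∂_1 − rank ∂_2 = (30 − 9) − 20 = 1, and ∂_2 has invariant factor 2 > 1, so H_1 = Z ⊕ Z_2.
  H_2: rank ker ∂_2 − rank ∂_3 = (20 − 20) − 0 = 0, and there is no ∂_3, so H_2 = 0.

As a check, the Euler characteristic is 10 − 30 + 20 = 0, which agrees with 1 − 1 + 0 = 0.
(K is a triangulation of the Klein bottle.)

H_0 ≅ Z,  H_1 ≅ Z ⊕ Z_2,  H_2 = 0.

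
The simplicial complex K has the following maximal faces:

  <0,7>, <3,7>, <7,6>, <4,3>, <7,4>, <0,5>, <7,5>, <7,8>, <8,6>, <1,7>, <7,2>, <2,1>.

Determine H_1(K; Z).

H_1 = Z^4.

K has 9 vertices, 12 edges.
rank ∂_1 = 8, rank ∂_2 = 0 ⇒ b_1 = 12 − 8 − 0 = 4. So H_1 = Z^4.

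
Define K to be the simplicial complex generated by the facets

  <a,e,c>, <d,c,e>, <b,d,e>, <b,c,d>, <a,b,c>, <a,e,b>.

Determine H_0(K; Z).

H_0 = Z.

Take the total order a < b < c < d < e on the vertex set. Then K (dimension 2) consists of the simplices:

  0-simplices (5): a, b, c, d, e
  1-simplices (9): ab, ac, ae, bc, bd, be, cd, ce, de
  2-simplices (6): abc, abe, ace, bcd, bde, cde

so the chain groups are C_0 ≅ Z^5, C_1 ≅ Z^9, C_2 ≅ Z^6.

Boundary ∂_1: C_1 → C_0 sends each edge [p,q] (with p < q) to q − p. For instance
  ∂bd = d − b.
The resulting 5×9 matrix has rank 4, and its Smith normal form has invariant factors (1,1,1,1).

∂_2: C_2 → C_1 maps a triangle to the signed sum of its edges. For instance
  ∂abc = bc − ac + ab,
  ∂abe = be − ae + ab.
This gives a 9×6 integer matrix of rank 5; reducing to Smith normal form yields diagonal entries (1,1,1,1,1).

Computing H_k = (kernel of ∂_k) / (image of ∂_{k+1}):

  H_0: rank C_0 − rank ∂_1 = 5 − 4 = 1, and the invariant factors of ∂_1 are all 1, so H_0 ≅ Z.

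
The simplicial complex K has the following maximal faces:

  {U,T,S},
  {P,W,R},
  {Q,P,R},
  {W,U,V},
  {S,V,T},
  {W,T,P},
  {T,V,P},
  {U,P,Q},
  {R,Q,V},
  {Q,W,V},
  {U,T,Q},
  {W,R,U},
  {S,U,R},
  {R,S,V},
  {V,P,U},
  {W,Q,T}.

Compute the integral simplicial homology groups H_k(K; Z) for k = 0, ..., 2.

We work with the vertex ordering P < Q < R < S < T < U < V < W. The simplices of K, each written with vertices in increasing order, are:

  0-simplices (8): P, Q, R, S, T, U, V, W
  1-simplices (24): PQ, PR, PT, PU, PV, PW, QR, QT, QU, QV, QW, RS, RU, RV, RW, ST, SU, SV, TU, TV, TW, UV, UW, VW
  2-simplices (16): PQR, PQU, PRW, PTV, PTW, PUV, QRV, QTU, QTW, QVW, RSU, RSV, RUW, STU, STV, UVW

so the chain groups are C_0 ≅ Z^8, C_1 ≅ Z^24, C_2 ≅ Z^16.

The boundary map ∂_1: C_1 → C_0 sends each edge [p,q] (with p < q) to q − p. For instance
  ∂PV = V − P.
The 8×24 boundary matrix has rank 7 and Smith normal form diag(1,1,1,1,1,1,1).

The boundary map ∂_2: C_2 → C_1 maps a triangle to the signed sum of its edges. For instance
  ∂RSU = SU − RU + RS,
  ∂UVW = VW − UW + UV.
This gives a 24×16 integer matrix of rank 15; reducing to Smith normal form yields diagonal entries (1,1,1,1,1,1,1,1,1,1,1,1,1,1,1).

Computing H_k = (kernel of ∂_k) / (image of ∂_{k+1}):

  H_0: rank C_0 − rank ∂_1 = 8 − 7 = 1, and the invariant factors of ∂_1 are all 1, so H_0 ≅ Z.
  H_1: rank ker ∂_1 − rank ∂_2 = (24 − 7) − 15 = 2, and the invariant factors of ∂_2 are all 1, so H_1 ≅ Z^2.
  H_2: rank ker ∂_2 − rank ∂_3 = (16 − 15) − 0 = 1, and there is no ∂_3, so H_2 ≅ Z.

As a check, the Euler characteristic is 8 − 24 + 16 = 0, which agrees with 1 − 2 + 1 = 0.

H_0 = Z,  H_1 = Z^2,  H_2 = Z.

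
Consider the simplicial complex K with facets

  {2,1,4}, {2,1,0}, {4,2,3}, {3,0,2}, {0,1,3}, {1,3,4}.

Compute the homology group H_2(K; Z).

Order the vertices as 0 < 1 < 2 < 3 < 4. Listing each simplex with vertices in this order, K has dimension 2 with simplices:

  0-simplices (5): [0], [1], [2], [3], [4]
  1-simplices (9): [0,1], [0,2], [0,3], [1,2], [1,3], [1,4], [2,3], [2,4], [3,4]
  2-simplices (6): [0,1,2], [0,1,3], [0,2,3], [1,2,4], [1,3,4], [2,3,4]

Hence C_0 ≅ Z^5, C_1 ≅ Z^9, C_2 ≅ Z^6.

∂_1: C_1 → C_0 maps an edge to its endpoints' difference, ∂[p,q] = q − p.
This gives a 5×9 integer matrix of rank 4; reducing to Smith normal form yields diagonal entries (1,1,1,1).

The boundary map ∂_2: C_2 → C_1 sends each 2-simplex [p,q,r] to [q,r] − [p,r] + [p,q]. For instance
  ∂[0,1,2] = [1,2] − [0,2] + [0,1],
  ∂[2,3,4] = [3,4] − [2,4] + [2,3].
This gives a 9×6 integer matrix of rank 5; reducing to Smith normal form yields diagonal entries (1,1,1,1,1).

Reading off H_k = ker ∂_k / im ∂_{k+1}:

  H_2: rank ker ∂_2 − rank ∂_3 = (6 − 5) − 0 = 1, and there is no ∂_3, so H_2 = Z.

H_2 = Z.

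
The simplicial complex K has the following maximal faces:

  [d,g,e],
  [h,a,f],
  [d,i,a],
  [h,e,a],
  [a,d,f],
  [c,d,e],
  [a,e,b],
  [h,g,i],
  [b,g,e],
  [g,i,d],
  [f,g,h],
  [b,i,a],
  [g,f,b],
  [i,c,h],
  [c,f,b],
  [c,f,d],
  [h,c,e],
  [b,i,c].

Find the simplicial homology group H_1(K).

We work with the vertex ordering a < b < c < d < e < f < g < h < i. The simplices of K, each written with vertices in increasing order, are:

  0-simplices (9): a, b, c, d, e, f, g, h, i
  1-simplices (27): ab, ad, ae, af, ah, ai, bc, be, bf, bg, bi, cd, ce, cf, ch, ci, de, df, dg, di, eg, eh, fg, fh, gh, gi, hi
  2-simplices (18): abe, abi, adf, adi, aeh, afh, bcf, bci, beg, bfg, cde, cdf, ceh, chi, deg, dgi, fgh, ghi

so the chain groups are C_0 ≅ Z^9, C_1 ≅ Z^27, C_2 ≅ Z^18.

Boundary ∂_1: C_1 → C_0 maps an edge to its endpoints' difference, ∂[p,q] = q − p.
This gives a 9×27 integer matrix of rank 8; reducing to Smith normal form yields diagonal entries (1,1,1,1,1,1,1,1).

The boundary map ∂_2: C_2 → C_1 sends each 2-simplex [p,q,r] to [q,r] − [p,r] + [p,q]. For instance
  ∂cdf = df − cf + cd,
  ∂bci = ci − bi + bc.
As a 27×18 matrix over Z this has rank 17, with invariant factors (1,1,1,1,1,1,1,1,1,1,1,1,1,1,1,1,1).

Reading off H_k = ker ∂_k / im ∂_{k+1}:

  H_1: rank ker ∂_1 − rank ∂_2 = (27 − 8) − 17 = 2, and the invariant factors of ∂_2 are all 1, so H_1 ≅ Z^2.

H_1 = Z^2.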